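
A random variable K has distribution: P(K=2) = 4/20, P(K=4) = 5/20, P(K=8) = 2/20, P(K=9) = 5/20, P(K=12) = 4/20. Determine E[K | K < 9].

4

P(K < 9) = 11/20.
Σ over the event: 2·1/5 + 4·1/4 + 8·1/10 = 11/5.
E[K | K < 9] = (11/5) / (11/20) = 4.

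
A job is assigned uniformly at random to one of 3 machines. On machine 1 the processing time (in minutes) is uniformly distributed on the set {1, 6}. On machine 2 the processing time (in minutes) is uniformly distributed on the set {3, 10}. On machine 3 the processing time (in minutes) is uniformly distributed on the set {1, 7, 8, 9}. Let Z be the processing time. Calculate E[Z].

65/12

E[Z | machine 1] = (1+6)/2 = 7/2.
E[Z | machine 2] = (3+10)/2 = 13/2.
E[Z | machine 3] = (1+7+8+9)/4 = 25/4.
E[Z] = (1/3)·(7/2) + (1/3)·(13/2) + (1/3)·(25/4) = 65/12.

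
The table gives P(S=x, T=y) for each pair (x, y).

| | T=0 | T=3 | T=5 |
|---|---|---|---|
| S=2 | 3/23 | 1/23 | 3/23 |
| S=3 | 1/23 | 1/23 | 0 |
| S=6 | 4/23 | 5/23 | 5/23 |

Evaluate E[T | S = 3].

3/2

P(S = 3) = 2/23.
Σ T·P over the event = 0·(1/23) + 3·(1/23) = 3/23.
E[T | S = 3] = (3/23) / (2/23) = 3/2.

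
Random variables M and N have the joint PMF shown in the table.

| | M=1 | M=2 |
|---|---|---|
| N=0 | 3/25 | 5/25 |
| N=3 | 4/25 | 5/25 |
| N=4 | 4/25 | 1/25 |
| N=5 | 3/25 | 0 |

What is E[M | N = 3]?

P(N = 3) = 9/25.
Summing M·P(M=x,N=y) over the conditioning event gives 14/25.
E[M | N = 3] = (14/25) / (9/25) = 14/9.

14/9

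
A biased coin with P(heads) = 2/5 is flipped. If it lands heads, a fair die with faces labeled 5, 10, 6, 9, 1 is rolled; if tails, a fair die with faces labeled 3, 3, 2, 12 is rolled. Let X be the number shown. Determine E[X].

137/25

E[X | heads] = (5+10+6+9+1)/5 = 31/5.
E[X | tails] = (3+3+2+12)/4 = 5.
E[X] = (2/5)·(31/5) + (3/5)·(5) = 137/25.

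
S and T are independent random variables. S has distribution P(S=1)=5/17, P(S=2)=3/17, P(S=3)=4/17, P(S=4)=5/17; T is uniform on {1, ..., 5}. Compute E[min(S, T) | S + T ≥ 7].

P(S + T ≥ 7) = 26/85.
Summing min(S,T)·P(x,y) over outcomes with S + T ≥ 7 gives 1.
E[min(S, T) | S + T ≥ 7] = (1) / (26/85) = 85/26.

85/26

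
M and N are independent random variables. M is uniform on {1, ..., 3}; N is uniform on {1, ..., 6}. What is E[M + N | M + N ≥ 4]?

91/15

P(M + N ≥ 4) = 5/6.
Summing (M+N)·P(x,y) over outcomes with M + N ≥ 4 gives 91/18.
E[M + N | M + N ≥ 4] = (91/18) / (5/6) = 91/15.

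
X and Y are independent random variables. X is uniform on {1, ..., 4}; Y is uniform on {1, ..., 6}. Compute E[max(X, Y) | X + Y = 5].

Outcomes with X + Y = 5: (1,4), (2,3), (3,2), (4,1), each with probability 1/24.
E[max(X, Y) | X + Y = 5] = (4 + 3 + 3 + 4) / 4 = 7/2.

7/2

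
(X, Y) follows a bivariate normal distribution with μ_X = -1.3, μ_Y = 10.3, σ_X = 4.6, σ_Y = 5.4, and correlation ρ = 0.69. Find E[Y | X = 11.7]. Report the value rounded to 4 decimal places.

For a bivariate normal, E[Y | X=x] = μ_Y + ρ·(σ_Y/σ_X)·(x − μ_X).
E[Y | X=11.7] = 10.3 + (0.69)·(5.4/4.6)·(11.7 − (-1.3)) = 10.3 + (0.81)·(13) = 20.8300.

20.8300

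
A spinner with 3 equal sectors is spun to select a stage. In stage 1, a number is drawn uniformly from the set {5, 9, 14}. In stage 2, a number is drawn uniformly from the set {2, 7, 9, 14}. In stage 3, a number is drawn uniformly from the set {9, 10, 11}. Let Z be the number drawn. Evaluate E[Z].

E[Z | stage 1] = (5+9+14)/3 = 28/3.
E[Z | stage 2] = (2+7+9+14)/4 = 8.
E[Z | stage 3] = (9+10+11)/3 = 10.
By the law of total expectation,
E[Z] = (1/3)·(28/3) + (1/3)·(8) + (1/3)·(10) = 82/9.

82/9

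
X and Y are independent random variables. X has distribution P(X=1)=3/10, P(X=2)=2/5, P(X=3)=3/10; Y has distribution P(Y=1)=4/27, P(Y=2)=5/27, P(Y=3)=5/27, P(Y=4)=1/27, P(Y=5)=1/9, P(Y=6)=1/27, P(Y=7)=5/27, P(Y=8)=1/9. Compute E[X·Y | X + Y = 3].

P(X + Y = 3) = 31/270.
Summing XY·P(x,y) over outcomes with X + Y = 3 gives 31/135.
E[X·Y | X + Y = 3] = (31/135) / (31/270) = 2.

2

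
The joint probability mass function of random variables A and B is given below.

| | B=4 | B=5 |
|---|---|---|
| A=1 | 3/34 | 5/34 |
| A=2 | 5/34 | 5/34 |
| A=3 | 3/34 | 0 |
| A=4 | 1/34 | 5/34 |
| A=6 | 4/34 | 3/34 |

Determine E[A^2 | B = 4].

P(B = 4) = 8/17.
Σ A^2·P over the event = 1·(3/34) + 4·(5/34) + 9·(3/34) + 16·(1/34) + 36·(4/34) = 105/17.
E[A^2 | B = 4] = (105/17) / (8/17) = 105/8.

105/8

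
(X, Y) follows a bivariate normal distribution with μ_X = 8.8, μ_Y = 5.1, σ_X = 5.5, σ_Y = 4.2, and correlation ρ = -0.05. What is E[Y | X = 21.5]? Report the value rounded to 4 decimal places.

4.6151

For a bivariate normal, E[Y | X=x] = μ_Y + ρ·(σ_Y/σ_X)·(x − μ_X).
E[Y | X=21.5] = 5.1 + (-0.05)·(4.2/5.5)·(21.5 − (8.8)) = 5.1 + (-0.038182)·(12.7) = 4.6151.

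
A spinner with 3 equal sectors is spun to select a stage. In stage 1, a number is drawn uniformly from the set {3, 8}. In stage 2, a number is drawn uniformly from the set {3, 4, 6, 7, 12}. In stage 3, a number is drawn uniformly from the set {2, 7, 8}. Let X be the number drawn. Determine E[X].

E[X | stage 1] = (3+8)/2 = 11/2.
E[X | stage 2] = (3+4+6+7+12)/5 = 32/5.
E[X | stage 3] = (2+7+8)/3 = 17/3.
E[X] = (1/3)·(11/2) + (1/3)·(32/5) + (1/3)·(17/3) = 527/90.

527/90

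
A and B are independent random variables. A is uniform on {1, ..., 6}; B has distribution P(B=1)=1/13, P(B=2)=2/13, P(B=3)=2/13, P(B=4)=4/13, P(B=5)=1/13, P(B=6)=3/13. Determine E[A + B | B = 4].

15/2

P(B = 4) = 4/13.
Summing (A+B)·P(x,y) over outcomes with B = 4 gives 30/13.
E[A + B | B = 4] = (30/13) / (4/13) = 15/2.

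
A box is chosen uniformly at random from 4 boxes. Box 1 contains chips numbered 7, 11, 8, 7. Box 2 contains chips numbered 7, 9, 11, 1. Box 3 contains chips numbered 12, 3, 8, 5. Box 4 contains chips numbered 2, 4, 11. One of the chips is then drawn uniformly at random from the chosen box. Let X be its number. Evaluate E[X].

E[X | box 1] = (7+11+8+7)/4 = 33/4.
E[X | box 2] = (7+9+11+1)/4 = 7.
E[X | box 3] = (12+3+8+5)/4 = 7.
E[X | box 4] = (2+4+11)/3 = 17/3.
E[X] = (1/4)·(33/4) + (1/4)·(7) + (1/4)·(7) + (1/4)·(17/3) = 335/48.

335/48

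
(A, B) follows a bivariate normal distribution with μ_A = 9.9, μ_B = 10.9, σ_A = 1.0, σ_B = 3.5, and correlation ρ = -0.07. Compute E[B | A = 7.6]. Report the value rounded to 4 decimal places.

11.4635

For a bivariate normal, E[B | A=x] = μ_B + ρ·(σ_B/σ_A)·(x − μ_A).
E[B | A=7.6] = 10.9 + (-0.07)·(3.5/1.0)·(7.6 − (9.9)) = 10.9 + (-0.245)·(-2.3) = 11.4635.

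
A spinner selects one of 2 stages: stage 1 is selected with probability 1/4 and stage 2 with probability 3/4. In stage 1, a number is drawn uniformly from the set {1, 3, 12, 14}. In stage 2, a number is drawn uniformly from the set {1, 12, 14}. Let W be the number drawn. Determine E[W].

E[W | stage 1] = (1+3+12+14)/4 = 15/2.
E[W | stage 2] = (1+12+14)/3 = 9.
E[W] = (1/4)·(15/2) + (3/4)·(9) = 69/8.

69/8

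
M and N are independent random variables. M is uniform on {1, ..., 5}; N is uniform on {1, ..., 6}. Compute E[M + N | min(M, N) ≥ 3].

17/2

P(min(M, N) ≥ 3) = 2/5.
Summing (M+N)·P(x,y) over outcomes with min(M, N) ≥ 3 gives 17/5.
E[M + N | min(M, N) ≥ 3] = (17/5) / (2/5) = 17/2.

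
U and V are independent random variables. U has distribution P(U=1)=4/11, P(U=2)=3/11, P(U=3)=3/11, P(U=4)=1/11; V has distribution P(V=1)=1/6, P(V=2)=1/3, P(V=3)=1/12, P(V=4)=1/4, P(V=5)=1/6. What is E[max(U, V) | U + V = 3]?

P(U + V = 3) = 1/6.
Summing max(U,V)·P(x,y) over outcomes with U + V = 3 gives 1/3.
E[max(U, V) | U + V = 3] = (1/3) / (1/6) = 2.

2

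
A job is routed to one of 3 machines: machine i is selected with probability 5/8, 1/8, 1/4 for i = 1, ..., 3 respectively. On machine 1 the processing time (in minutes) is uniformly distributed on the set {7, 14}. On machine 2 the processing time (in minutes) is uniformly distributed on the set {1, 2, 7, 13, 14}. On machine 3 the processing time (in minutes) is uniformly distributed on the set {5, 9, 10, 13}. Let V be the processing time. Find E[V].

49/5

E[V | machine 1] = (7+14)/2 = 21/2.
E[V | machine 2] = (1+2+7+13+14)/5 = 37/5.
E[V | machine 3] = (5+9+10+13)/4 = 37/4.
E[V] = (5/8)·(21/2) + (1/8)·(37/5) + (1/4)·(37/4) = 49/5.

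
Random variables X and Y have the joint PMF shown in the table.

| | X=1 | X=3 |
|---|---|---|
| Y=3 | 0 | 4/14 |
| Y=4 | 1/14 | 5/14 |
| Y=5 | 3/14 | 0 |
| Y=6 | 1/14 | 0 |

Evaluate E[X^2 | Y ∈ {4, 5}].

49/9

P(Y ∈ {4, 5}) = 9/14.
Σ X^2·P over the event = 1·(1/14) + 1·(3/14) + 9·(5/14) = 7/2.
E[X^2 | Y ∈ {4, 5}] = (7/2) / (9/14) = 49/9.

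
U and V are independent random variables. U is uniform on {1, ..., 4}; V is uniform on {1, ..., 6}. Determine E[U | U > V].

P(U > V) = 1/4.
Summing U·P(x,y) over outcomes with U > V gives 5/6.
E[U | U > V] = (5/6) / (1/4) = 10/3.

10/3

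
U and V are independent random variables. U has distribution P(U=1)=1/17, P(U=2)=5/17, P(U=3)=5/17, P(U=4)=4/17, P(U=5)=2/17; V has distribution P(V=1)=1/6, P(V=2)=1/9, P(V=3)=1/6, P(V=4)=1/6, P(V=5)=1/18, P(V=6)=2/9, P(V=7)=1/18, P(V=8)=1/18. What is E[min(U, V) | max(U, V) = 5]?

P(max(U, V) = 5) = 13/102.
Summing min(U,V)·P(x,y) over outcomes with max(U, V) = 5 gives 6/17.
E[min(U, V) | max(U, V) = 5] = (6/17) / (13/102) = 36/13.

36/13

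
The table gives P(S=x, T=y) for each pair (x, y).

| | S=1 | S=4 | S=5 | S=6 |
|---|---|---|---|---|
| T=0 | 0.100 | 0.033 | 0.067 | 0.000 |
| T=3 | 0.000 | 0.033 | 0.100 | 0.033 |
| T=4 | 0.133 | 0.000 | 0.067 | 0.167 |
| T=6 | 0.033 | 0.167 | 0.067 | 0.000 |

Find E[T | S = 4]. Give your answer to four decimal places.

4.7253

P(S = 4) = 0.233.
Σ T·P over the event = 0·(0.033) + 3·(0.033) + 6·(0.167) = 1.101.
E[T | S = 4] = (1.101) / (0.233) = 4.7253.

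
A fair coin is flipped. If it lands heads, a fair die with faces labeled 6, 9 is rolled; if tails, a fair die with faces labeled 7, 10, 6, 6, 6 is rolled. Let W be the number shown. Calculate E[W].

29/4

E[W | heads] = (6+9)/2 = 15/2.
E[W | tails] = (7+10+6+6+6)/5 = 7.
By the law of total expectation,
E[W] = (1/2)·(15/2) + (1/2)·(7) = 29/4.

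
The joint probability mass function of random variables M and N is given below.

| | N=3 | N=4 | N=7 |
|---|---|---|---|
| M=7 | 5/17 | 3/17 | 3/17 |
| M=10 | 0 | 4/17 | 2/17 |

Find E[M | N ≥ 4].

17/2

P(N ≥ 4) = 12/17.
Σ M·P over the event = 7·(3/17) + 7·(3/17) + 10·(4/17) + 10·(2/17) = 6.
E[M | N ≥ 4] = (6) / (12/17) = 17/2.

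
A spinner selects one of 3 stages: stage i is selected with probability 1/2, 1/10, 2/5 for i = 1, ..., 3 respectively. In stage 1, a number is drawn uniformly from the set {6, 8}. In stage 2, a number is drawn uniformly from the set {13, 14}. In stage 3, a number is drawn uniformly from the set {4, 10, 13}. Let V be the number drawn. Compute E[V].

E[V | stage 1] = (6+8)/2 = 7.
E[V | stage 2] = (13+14)/2 = 27/2.
E[V | stage 3] = (4+10+13)/3 = 9.
By the law of total expectation,
E[V] = (1/2)·(7) + (1/10)·(27/2) + (2/5)·(9) = 169/20.

169/20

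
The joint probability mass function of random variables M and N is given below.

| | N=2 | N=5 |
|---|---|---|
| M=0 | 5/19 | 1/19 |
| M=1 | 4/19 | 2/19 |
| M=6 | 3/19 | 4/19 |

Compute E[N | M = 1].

3

P(M = 1) = 6/19.
Σ N·P over the event = 2·(4/19) + 5·(2/19) = 18/19.
E[N | M = 1] = (18/19) / (6/19) = 3.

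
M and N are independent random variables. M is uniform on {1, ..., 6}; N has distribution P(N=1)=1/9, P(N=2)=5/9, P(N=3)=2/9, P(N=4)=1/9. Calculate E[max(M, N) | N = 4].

9/2

P(N = 4) = 1/9.
Summing max(M,N)·P(x,y) over outcomes with N = 4 gives 1/2.
E[max(M, N) | N = 4] = (1/2) / (1/9) = 9/2.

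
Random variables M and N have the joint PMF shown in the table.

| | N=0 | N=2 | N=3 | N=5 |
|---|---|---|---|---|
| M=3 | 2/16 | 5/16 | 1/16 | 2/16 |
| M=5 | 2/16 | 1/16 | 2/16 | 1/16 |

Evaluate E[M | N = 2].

P(N = 2) = 3/8.
Σ M·P over the event = 3·(5/16) + 5·(1/16) = 5/4.
E[M | N = 2] = (5/4) / (3/8) = 10/3.

10/3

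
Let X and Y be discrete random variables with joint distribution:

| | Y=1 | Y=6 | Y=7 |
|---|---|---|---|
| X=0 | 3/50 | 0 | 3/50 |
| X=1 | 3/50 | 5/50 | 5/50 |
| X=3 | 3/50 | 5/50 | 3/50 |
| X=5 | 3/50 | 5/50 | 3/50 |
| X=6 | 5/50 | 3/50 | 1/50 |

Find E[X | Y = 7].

7/3

P(Y = 7) = 3/10.
Σ X·P over the event = 0·(3/50) + 1·(5/50) + 3·(3/50) + 5·(3/50) + 6·(1/50) = 7/10.
E[X | Y = 7] = (7/10) / (3/10) = 7/3.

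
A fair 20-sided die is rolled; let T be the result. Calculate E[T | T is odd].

Given T is odd, T is equally likely to be any of {1, 3, 5, 7, 9, 11, 13, 15, 17, 19}.
E[T | T is odd] = (1 + 3 + 5 + 7 + 9 + 11 + 13 + 15 + 17 + 19) / 10 = 10.

10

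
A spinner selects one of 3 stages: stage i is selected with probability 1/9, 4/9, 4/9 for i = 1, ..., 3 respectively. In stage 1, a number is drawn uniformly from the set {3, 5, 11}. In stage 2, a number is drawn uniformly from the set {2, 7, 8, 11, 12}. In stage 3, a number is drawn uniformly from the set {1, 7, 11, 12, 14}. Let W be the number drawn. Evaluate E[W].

E[W | stage 1] = (3+5+11)/3 = 19/3.
E[W | stage 2] = (2+7+8+11+12)/5 = 8.
E[W | stage 3] = (1+7+11+12+14)/5 = 9.
E[W] = (1/9)·(19/3) + (4/9)·(8) + (4/9)·(9) = 223/27.

223/27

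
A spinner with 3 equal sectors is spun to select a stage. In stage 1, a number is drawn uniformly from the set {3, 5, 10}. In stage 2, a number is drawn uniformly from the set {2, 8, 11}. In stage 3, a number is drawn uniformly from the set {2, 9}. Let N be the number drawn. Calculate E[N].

E[N | stage 1] = (3+5+10)/3 = 6.
E[N | stage 2] = (2+8+11)/3 = 7.
E[N | stage 3] = (2+9)/2 = 11/2.
E[N] = (1/3)·(6) + (1/3)·(7) + (1/3)·(11/2) = 37/6.

37/6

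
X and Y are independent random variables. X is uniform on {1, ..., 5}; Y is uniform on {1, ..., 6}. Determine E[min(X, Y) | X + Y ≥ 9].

Outcomes with X + Y ≥ 9: (3,6), (4,5), (4,6), (5,4), (5,5), (5,6), each with probability 1/30.
E[min(X, Y) | X + Y ≥ 9] = (3 + 4 + 4 + 4 + 5 + 5) / 6 = 25/6.

25/6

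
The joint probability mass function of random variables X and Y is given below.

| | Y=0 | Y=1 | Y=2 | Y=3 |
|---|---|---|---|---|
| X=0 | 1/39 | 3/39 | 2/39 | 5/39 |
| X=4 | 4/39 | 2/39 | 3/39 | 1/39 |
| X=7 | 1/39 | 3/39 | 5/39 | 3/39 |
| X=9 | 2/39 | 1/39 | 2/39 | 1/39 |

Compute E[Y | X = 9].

4/3

P(X = 9) = 2/13.
Σ Y·P over the event = 0·(2/39) + 1·(1/39) + 2·(2/39) + 3·(1/39) = 8/39.
E[Y | X = 9] = (8/39) / (2/13) = 4/3.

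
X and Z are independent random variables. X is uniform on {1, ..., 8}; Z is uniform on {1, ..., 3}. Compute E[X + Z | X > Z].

P(X > Z) = 3/4.
Summing (X+Z)·P(x,y) over outcomes with X > Z gives 11/2.
E[X + Z | X > Z] = (11/2) / (3/4) = 22/3.

22/3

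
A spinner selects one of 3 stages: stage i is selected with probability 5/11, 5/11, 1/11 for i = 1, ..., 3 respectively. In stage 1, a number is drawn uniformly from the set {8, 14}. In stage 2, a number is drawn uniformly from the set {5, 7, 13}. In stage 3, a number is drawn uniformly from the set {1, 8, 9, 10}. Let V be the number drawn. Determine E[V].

E[V | stage 1] = (8+14)/2 = 11.
E[V | stage 2] = (5+7+13)/3 = 25/3.
E[V | stage 3] = (1+8+9+10)/4 = 7.
By the law of total expectation,
E[V] = (5/11)·(11) + (5/11)·(25/3) + (1/11)·(7) = 311/33.

311/33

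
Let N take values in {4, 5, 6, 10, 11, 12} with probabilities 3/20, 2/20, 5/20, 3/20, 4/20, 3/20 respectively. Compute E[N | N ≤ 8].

P(N ≤ 8) = 1/2.
Σ over the event: 4·3/20 + 5·1/10 + 6·1/4 = 13/5.
E[N | N ≤ 8] = (13/5) / (1/2) = 26/5.

26/5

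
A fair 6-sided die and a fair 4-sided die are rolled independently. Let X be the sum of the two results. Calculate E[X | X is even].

P(X is even) = 1/2.
Σ over the event: 2·1/24 + 4·1/8 + 6·1/6 + 8·1/8 + 10·1/24 = 3.
E[X | X is even] = (3) / (1/2) = 6.

6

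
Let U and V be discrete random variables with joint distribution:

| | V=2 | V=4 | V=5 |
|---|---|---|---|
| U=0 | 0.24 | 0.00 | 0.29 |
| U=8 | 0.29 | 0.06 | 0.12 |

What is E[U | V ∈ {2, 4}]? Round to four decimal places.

4.7458

P(V ∈ {2, 4}) = 0.59.
Σ U·P over the event = 0·(0.24) + 8·(0.29) + 8·(0.06) = 2.80.
E[U | V ∈ {2, 4}] = (2.80) / (0.59) = 4.7458.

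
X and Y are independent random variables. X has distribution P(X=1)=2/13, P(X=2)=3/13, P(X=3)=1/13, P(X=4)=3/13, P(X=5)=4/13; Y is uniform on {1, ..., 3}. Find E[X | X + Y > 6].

P(X + Y > 6) = 11/39.
Summing X·P(x,y) over outcomes with X + Y > 6 gives 4/3.
E[X | X + Y > 6] = (4/3) / (11/39) = 52/11.

52/11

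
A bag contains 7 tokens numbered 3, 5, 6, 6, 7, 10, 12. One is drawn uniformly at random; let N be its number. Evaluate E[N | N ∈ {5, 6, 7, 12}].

36/5

P(N ∈ {5, 6, 7, 12}) = 5/7.
Σ over the event: 5·1/7 + 6·2/7 + 7·1/7 + 12·1/7 = 36/7.
E[N | N ∈ {5, 6, 7, 12}] = (36/7) / (5/7) = 36/5.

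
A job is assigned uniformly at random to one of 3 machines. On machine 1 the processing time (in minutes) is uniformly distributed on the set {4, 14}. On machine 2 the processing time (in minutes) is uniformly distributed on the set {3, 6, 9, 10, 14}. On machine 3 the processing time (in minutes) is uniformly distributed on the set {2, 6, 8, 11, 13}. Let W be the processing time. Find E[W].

E[W | machine 1] = (4+14)/2 = 9.
E[W | machine 2] = (3+6+9+10+14)/5 = 42/5.
E[W | machine 3] = (2+6+8+11+13)/5 = 8.
E[W] = (1/3)·(9) + (1/3)·(42/5) + (1/3)·(8) = 127/15.

127/15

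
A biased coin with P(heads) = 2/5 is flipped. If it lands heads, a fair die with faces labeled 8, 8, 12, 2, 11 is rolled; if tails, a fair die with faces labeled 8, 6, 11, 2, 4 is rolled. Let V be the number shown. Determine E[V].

7

E[V | heads] = (8+8+12+2+11)/5 = 41/5.
E[V | tails] = (8+6+11+2+4)/5 = 31/5.
By the law of total expectation,
E[V] = (2/5)·(41/5) + (3/5)·(31/5) = 7.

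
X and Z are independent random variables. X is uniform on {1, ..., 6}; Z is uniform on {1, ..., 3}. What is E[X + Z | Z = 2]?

Outcomes with Z = 2: (1,2), (2,2), (3,2), (4,2), (5,2), (6,2), each with probability 1/18.
E[X + Z | Z = 2] = (3 + 4 + 5 + 6 + 7 + 8) / 6 = 11/2.

11/2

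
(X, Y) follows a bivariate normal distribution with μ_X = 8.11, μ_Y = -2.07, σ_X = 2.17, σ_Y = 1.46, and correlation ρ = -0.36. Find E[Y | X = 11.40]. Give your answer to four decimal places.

-2.8669

The regression of Y on X has slope ρ·σ_Y/σ_X and passes through (μ_X, μ_Y).
E[Y | X=11.40] = -2.07 + (-0.36)·(1.46/2.17)·(11.40 − (8.11)) = -2.07 + (-0.24221)·(3.29) = -2.8669.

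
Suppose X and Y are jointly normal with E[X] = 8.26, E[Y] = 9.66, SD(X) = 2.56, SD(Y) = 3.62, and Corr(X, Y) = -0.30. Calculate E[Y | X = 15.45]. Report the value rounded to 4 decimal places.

6.6099

E[Y | X=x] = μ_Y + ρ(σ_Y/σ_X)(x − μ_X) for jointly normal variables.
E[Y | X=15.45] = 9.66 + (-0.30)·(3.62/2.56)·(15.45 − (8.26)) = 9.66 + (-0.42422)·(7.19) = 6.6099.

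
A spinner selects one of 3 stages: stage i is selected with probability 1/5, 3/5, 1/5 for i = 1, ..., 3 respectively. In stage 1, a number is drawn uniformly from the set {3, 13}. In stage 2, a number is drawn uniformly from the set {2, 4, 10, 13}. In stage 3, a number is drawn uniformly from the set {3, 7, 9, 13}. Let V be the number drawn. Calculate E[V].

151/20

E[V | stage 1] = (3+13)/2 = 8.
E[V | stage 2] = (2+4+10+13)/4 = 29/4.
E[V | stage 3] = (3+7+9+13)/4 = 8.
E[V] = (1/5)·(8) + (3/5)·(29/4) + (1/5)·(8) = 151/20.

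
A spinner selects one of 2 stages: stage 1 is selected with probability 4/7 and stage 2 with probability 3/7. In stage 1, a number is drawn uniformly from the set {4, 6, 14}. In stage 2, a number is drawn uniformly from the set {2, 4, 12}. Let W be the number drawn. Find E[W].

50/7

E[W | stage 1] = (4+6+14)/3 = 8.
E[W | stage 2] = (2+4+12)/3 = 6.
E[W] = (4/7)·(8) + (3/7)·(6) = 50/7.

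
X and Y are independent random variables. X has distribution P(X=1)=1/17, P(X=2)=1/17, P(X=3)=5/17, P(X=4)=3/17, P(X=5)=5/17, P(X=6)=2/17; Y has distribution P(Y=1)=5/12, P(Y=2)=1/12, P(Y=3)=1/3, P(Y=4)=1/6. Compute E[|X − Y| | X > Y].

378/149

P(X > Y) = 149/204.
Summing |X−Y|·P(x,y) over outcomes with X > Y gives 63/34.
E[|X − Y| | X > Y] = (63/34) / (149/204) = 378/149.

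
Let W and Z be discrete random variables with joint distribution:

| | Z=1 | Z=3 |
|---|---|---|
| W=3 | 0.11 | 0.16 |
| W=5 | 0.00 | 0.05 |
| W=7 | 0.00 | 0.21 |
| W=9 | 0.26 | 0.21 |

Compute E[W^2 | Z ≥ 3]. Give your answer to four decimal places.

47.6032

P(Z ≥ 3) = 0.63.
Summing W^2·P(W=x,Z=y) over the conditioning event gives 29.99.
E[W^2 | Z ≥ 3] = (29.99) / (0.63) = 47.6032.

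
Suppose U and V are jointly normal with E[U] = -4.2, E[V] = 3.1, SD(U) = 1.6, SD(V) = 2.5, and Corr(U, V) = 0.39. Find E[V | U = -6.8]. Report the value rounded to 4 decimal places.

1.5156

The regression of V on U has slope ρ·σ_V/σ_U and passes through (μ_U, μ_V).
E[V | U=-6.8] = 3.1 + (0.39)·(2.5/1.6)·(-6.8 − (-4.2)) = 3.1 + (0.60938)·(-2.6) = 1.5156.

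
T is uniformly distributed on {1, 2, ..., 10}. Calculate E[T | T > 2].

Given T > 2, T is equally likely to be any of {3, 4, 5, 6, 7, 8, 9, 10}.
E[T | T > 2] = (3 + 4 + 5 + 6 + 7 + 8 + 9 + 10) / 8 = 13/2.

13/2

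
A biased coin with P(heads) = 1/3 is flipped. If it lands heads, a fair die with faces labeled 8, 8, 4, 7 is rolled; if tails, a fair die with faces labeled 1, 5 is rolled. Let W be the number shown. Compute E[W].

E[W | heads] = (8+8+4+7)/4 = 27/4.
E[W | tails] = (1+5)/2 = 3.
By the law of total expectation,
E[W] = (1/3)·(27/4) + (2/3)·(3) = 17/4.

17/4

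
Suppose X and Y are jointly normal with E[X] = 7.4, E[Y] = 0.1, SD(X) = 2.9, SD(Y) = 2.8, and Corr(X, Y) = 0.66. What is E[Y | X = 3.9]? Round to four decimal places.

The regression of Y on X has slope ρ·σ_Y/σ_X and passes through (μ_X, μ_Y).
E[Y | X=3.9] = 0.1 + (0.66)·(2.8/2.9)·(3.9 − (7.4)) = 0.1 + (0.63724)·(-3.5) = -2.1303.

-2.1303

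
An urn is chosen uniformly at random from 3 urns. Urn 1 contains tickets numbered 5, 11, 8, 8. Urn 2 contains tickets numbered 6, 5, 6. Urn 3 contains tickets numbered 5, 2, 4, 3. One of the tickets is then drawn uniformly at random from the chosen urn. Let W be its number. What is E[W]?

103/18

E[W | urn 1] = (5+11+8+8)/4 = 8.
E[W | urn 2] = (6+5+6)/3 = 17/3.
E[W | urn 3] = (5+2+4+3)/4 = 7/2.
By the law of total expectation,
E[W] = (1/3)·(8) + (1/3)·(17/3) + (1/3)·(7/2) = 103/18.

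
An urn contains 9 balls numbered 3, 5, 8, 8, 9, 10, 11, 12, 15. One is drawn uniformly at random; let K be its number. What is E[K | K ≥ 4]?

39/4

P(K ≥ 4) = 8/9.
Σ over the event: 5·1/9 + 8·2/9 + 9·1/9 + 10·1/9 + 11·1/9 + 12·1/9 + 15·1/9 = 26/3.
E[K | K ≥ 4] = (26/3) / (8/9) = 39/4.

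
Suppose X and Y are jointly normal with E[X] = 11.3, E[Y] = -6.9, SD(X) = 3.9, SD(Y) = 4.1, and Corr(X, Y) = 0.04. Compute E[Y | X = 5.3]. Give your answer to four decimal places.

-7.1523

The regression of Y on X has slope ρ·σ_Y/σ_X and passes through (μ_X, μ_Y).
E[Y | X=5.3] = -6.9 + (0.04)·(4.1/3.9)·(5.3 − (11.3)) = -6.9 + (0.042051)·(-6) = -7.1523.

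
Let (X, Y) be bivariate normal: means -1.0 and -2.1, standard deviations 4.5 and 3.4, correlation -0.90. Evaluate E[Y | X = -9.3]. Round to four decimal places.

3.5440

For a bivariate normal, E[Y | X=x] = μ_Y + ρ·(σ_Y/σ_X)·(x − μ_X).
E[Y | X=-9.3] = -2.1 + (-0.90)·(3.4/4.5)·(-9.3 − (-1.0)) = -2.1 + (-0.68)·(-8.3) = 3.5440.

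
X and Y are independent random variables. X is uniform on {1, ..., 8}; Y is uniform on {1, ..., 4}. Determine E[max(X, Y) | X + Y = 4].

Outcomes with X + Y = 4: (1,3), (2,2), (3,1), each with probability 1/32.
E[max(X, Y) | X + Y = 4] = (3 + 2 + 3) / 3 = 8/3.

8/3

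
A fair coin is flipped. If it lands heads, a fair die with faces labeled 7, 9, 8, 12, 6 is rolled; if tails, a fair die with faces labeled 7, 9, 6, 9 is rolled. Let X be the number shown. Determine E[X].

323/40

E[X | heads] = (7+9+8+12+6)/5 = 42/5.
E[X | tails] = (7+9+6+9)/4 = 31/4.
By the law of total expectation,
E[X] = (1/2)·(42/5) + (1/2)·(31/4) = 323/40.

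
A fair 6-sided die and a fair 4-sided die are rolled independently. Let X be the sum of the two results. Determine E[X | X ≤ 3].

8/3

P(X ≤ 3) = 1/8.
Σ over the event: 2·1/24 + 3·1/12 = 1/3.
E[X | X ≤ 3] = (1/3) / (1/8) = 8/3.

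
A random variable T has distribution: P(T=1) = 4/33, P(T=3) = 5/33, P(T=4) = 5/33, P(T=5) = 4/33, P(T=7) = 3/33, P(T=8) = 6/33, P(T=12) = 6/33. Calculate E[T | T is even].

140/17

P(T is even) = 17/33.
Σ over the event: 4·5/33 + 8·2/11 + 12·2/11 = 140/33.
E[T | T is even] = (140/33) / (17/33) = 140/17.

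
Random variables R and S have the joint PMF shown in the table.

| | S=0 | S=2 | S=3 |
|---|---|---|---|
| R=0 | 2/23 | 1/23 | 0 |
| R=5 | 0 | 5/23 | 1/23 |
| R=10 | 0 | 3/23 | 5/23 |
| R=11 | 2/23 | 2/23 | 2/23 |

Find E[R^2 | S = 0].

121/2

P(S = 0) = 4/23.
Σ R^2·P over the event = 0·(2/23) + 121·(2/23) = 242/23.
E[R^2 | S = 0] = (242/23) / (4/23) = 121/2.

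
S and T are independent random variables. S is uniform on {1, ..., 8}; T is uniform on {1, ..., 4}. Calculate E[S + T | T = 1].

11/2

Outcomes with T = 1: (1,1), (2,1), (3,1), (4,1), (5,1), (6,1), (7,1), (8,1), each with probability 1/32.
E[S + T | T = 1] = (2 + 3 + 4 + 5 + 6 + 7 + 8 + 9) / 8 = 11/2.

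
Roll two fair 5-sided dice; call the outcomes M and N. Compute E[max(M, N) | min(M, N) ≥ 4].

19/4

P(min(M, N) ≥ 4) = 4/25.
Summing max(M,N)·P(x,y) over outcomes with min(M, N) ≥ 4 gives 19/25.
E[max(M, N) | min(M, N) ≥ 4] = (19/25) / (4/25) = 19/4.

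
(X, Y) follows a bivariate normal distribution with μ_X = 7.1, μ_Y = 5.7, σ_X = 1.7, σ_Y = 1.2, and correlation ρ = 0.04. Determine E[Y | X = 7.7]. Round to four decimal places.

5.7169

The regression of Y on X has slope ρ·σ_Y/σ_X and passes through (μ_X, μ_Y).
E[Y | X=7.7] = 5.7 + (0.04)·(1.2/1.7)·(7.7 − (7.1)) = 5.7 + (0.028235)·(0.6) = 5.7169.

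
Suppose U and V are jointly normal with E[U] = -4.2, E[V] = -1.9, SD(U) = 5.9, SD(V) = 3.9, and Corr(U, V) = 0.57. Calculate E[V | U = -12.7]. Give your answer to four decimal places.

-5.1026

E[V | U=x] = μ_V + ρ(σ_V/σ_U)(x − μ_U) for jointly normal variables.
E[V | U=-12.7] = -1.9 + (0.57)·(3.9/5.9)·(-12.7 − (-4.2)) = -1.9 + (0.37678)·(-8.5) = -5.1026.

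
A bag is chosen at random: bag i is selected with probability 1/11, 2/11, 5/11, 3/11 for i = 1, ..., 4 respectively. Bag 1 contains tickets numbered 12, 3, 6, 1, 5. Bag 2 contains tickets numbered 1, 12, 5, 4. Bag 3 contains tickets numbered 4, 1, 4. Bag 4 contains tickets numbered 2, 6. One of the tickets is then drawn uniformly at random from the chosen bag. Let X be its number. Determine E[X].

217/55

E[X | bag 1] = (12+3+6+1+5)/5 = 27/5.
E[X | bag 2] = (1+12+5+4)/4 = 11/2.
E[X | bag 3] = (4+1+4)/3 = 3.
E[X | bag 4] = (2+6)/2 = 4.
By the law of total expectation,
E[X] = (1/11)·(27/5) + (2/11)·(11/2) + (5/11)·(3) + (3/11)·(4) = 217/55.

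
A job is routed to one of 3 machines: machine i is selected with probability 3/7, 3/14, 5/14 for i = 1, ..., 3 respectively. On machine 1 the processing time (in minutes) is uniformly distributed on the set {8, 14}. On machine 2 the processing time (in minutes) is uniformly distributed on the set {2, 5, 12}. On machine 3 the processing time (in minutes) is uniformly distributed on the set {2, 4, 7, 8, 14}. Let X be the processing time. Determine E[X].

E[X | machine 1] = (8+14)/2 = 11.
E[X | machine 2] = (2+5+12)/3 = 19/3.
E[X | machine 3] = (2+4+7+8+14)/5 = 7.
E[X] = (3/7)·(11) + (3/14)·(19/3) + (5/14)·(7) = 60/7.

60/7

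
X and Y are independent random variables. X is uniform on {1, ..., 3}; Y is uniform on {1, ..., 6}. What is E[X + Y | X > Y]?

4

Outcomes with X > Y: (2,1), (3,1), (3,2), each with probability 1/18.
E[X + Y | X > Y] = (3 + 4 + 5) / 3 = 4.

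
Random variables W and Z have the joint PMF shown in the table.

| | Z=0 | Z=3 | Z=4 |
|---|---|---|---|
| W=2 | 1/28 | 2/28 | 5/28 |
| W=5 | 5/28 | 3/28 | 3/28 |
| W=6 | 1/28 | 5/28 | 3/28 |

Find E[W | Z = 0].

P(Z = 0) = 1/4.
Summing W·P(W=x,Z=y) over the conditioning event gives 33/28.
E[W | Z = 0] = (33/28) / (1/4) = 33/7.

33/7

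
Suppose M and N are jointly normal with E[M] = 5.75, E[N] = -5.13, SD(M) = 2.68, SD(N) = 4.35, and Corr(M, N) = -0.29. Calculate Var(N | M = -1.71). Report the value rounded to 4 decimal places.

17.3311

For a bivariate normal, Var(N | M=x) = σ_N²(1 − ρ²).
Var(N | M=-1.71) = (4.35)²·(1 − (-0.29)²) = 18.9225·0.9159 = 17.3311.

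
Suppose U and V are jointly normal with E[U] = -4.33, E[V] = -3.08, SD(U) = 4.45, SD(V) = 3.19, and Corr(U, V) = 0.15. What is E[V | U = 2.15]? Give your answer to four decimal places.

-2.3832

E[V | U=x] = μ_V + ρ(σ_V/σ_U)(x − μ_U) for jointly normal variables.
E[V | U=2.15] = -3.08 + (0.15)·(3.19/4.45)·(2.15 − (-4.33)) = -3.08 + (0.10753)·(6.48) = -2.3832.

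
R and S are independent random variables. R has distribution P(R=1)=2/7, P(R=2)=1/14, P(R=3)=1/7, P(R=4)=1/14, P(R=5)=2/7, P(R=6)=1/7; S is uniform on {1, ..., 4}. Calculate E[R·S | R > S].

P(R > S) = 4/7.
Summing RS·P(x,y) over outcomes with R > S gives 13/2.
E[R·S | R > S] = (13/2) / (4/7) = 91/8.

91/8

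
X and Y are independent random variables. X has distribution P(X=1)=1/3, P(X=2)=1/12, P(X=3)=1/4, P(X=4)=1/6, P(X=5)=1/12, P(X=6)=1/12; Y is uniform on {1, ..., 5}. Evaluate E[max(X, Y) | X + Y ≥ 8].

P(X + Y ≥ 8) = 7/30.
Summing max(X,Y)·P(x,y) over outcomes with X + Y ≥ 8 gives 6/5.
E[max(X, Y) | X + Y ≥ 8] = (6/5) / (7/30) = 36/7.

36/7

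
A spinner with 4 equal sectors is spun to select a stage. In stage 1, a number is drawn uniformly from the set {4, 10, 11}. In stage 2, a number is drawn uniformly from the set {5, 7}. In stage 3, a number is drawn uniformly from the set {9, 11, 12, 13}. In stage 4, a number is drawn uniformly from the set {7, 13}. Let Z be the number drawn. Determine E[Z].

E[Z | stage 1] = (4+10+11)/3 = 25/3.
E[Z | stage 2] = (5+7)/2 = 6.
E[Z | stage 3] = (9+11+12+13)/4 = 45/4.
E[Z | stage 4] = (7+13)/2 = 10.
By the law of total expectation,
E[Z] = (1/4)·(25/3) + (1/4)·(6) + (1/4)·(45/4) + (1/4)·(10) = 427/48.

427/48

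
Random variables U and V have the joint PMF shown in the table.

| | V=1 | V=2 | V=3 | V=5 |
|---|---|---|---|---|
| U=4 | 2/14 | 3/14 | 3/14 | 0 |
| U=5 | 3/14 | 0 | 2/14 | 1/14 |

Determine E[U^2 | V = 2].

P(V = 2) = 3/14.
Summing U^2·P(U=x,V=y) over the conditioning event gives 24/7.
E[U^2 | V = 2] = (24/7) / (3/14) = 16.

16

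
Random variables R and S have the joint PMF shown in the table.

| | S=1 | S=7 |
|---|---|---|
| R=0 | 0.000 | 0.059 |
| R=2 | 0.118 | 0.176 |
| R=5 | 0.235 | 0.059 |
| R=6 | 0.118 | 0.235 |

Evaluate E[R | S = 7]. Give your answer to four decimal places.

P(S = 7) = 0.529.
Σ R·P over the event = 0·(0.059) + 2·(0.176) + 5·(0.059) + 6·(0.235) = 2.057.
E[R | S = 7] = (2.057) / (0.529) = 3.8885.

3.8885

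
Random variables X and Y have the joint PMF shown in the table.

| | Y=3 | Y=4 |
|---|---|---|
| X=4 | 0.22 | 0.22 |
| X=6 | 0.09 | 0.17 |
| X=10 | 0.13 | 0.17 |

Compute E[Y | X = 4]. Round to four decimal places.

3.5000

P(X = 4) = 0.44.
Σ Y·P over the event = 3·(0.22) + 4·(0.22) = 1.54.
E[Y | X = 4] = (1.54) / (0.44) = 3.5000.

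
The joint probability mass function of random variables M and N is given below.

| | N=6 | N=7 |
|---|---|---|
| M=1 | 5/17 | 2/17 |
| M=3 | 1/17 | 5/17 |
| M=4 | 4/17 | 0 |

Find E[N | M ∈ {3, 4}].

13/2

P(M ∈ {3, 4}) = 10/17.
Σ N·P over the event = 6·(1/17) + 7·(5/17) + 6·(4/17) = 65/17.
E[N | M ∈ {3, 4}] = (65/17) / (10/17) = 13/2.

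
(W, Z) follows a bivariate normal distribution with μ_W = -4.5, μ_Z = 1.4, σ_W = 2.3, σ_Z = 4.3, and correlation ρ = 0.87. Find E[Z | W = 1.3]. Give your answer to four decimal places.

E[Z | W=x] = μ_Z + ρ(σ_Z/σ_W)(x − μ_W) for jointly normal variables.
E[Z | W=1.3] = 1.4 + (0.87)·(4.3/2.3)·(1.3 − (-4.5)) = 1.4 + (1.62652)·(5.8) = 10.8338.

10.8338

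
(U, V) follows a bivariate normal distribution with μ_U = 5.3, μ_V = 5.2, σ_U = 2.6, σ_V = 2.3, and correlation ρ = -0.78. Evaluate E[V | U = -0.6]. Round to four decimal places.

9.2710

E[V | U=x] = μ_V + ρ(σ_V/σ_U)(x − μ_U) for jointly normal variables.
E[V | U=-0.6] = 5.2 + (-0.78)·(2.3/2.6)·(-0.6 − (5.3)) = 5.2 + (-0.69)·(-5.9) = 9.2710.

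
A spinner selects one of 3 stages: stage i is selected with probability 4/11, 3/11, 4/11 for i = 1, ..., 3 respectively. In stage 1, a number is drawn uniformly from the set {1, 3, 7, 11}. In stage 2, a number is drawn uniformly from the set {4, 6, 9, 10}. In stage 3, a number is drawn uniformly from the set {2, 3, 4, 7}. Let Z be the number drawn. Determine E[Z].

E[Z | stage 1] = (1+3+7+11)/4 = 11/2.
E[Z | stage 2] = (4+6+9+10)/4 = 29/4.
E[Z | stage 3] = (2+3+4+7)/4 = 4.
E[Z] = (4/11)·(11/2) + (3/11)·(29/4) + (4/11)·(4) = 239/44.

239/44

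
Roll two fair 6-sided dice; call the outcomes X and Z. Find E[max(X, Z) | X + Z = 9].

P(X + Z = 9) = 1/9.
Summing max(X,Z)·P(x,y) over outcomes with X + Z = 9 gives 11/18.
E[max(X, Z) | X + Z = 9] = (11/18) / (1/9) = 11/2.

11/2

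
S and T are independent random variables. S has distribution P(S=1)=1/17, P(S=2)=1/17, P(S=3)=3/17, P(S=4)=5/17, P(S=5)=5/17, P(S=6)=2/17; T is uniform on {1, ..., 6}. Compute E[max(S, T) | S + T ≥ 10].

121/21

P(S + T ≥ 10) = 7/34.
Summing max(S,T)·P(x,y) over outcomes with S + T ≥ 10 gives 121/102.
E[max(S, T) | S + T ≥ 10] = (121/102) / (7/34) = 121/21.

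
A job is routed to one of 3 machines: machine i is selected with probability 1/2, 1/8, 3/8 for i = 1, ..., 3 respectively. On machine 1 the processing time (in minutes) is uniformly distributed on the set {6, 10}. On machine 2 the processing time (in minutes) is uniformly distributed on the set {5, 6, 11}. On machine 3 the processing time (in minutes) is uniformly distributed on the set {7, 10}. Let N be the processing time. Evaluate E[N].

389/48

E[N | machine 1] = (6+10)/2 = 8.
E[N | machine 2] = (5+6+11)/3 = 22/3.
E[N | machine 3] = (7+10)/2 = 17/2.
E[N] = (1/2)·(8) + (1/8)·(22/3) + (3/8)·(17/2) = 389/48.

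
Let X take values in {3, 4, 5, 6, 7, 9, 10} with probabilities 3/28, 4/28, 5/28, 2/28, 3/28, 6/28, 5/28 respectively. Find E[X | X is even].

P(X is even) = 11/28.
Σ over the event: 4·1/7 + 6·1/14 + 10·5/28 = 39/14.
E[X | X is even] = (39/14) / (11/28) = 78/11.

78/11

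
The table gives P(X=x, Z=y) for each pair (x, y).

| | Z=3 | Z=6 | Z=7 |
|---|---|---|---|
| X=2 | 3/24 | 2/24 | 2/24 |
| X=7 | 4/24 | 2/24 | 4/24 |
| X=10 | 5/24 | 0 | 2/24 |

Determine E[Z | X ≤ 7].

87/17

P(X ≤ 7) = 17/24.
Σ Z·P over the event = 3·(3/24) + 6·(2/24) + 7·(2/24) + 3·(4/24) + 6·(2/24) + 7·(4/24) = 29/8.
E[Z | X ≤ 7] = (29/8) / (17/24) = 87/17.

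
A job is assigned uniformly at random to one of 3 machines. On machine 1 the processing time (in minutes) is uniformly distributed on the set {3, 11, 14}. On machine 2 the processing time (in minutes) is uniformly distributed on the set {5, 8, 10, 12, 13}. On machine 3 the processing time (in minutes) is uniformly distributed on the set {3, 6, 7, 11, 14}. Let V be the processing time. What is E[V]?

407/45

E[V | machine 1] = (3+11+14)/3 = 28/3.
E[V | machine 2] = (5+8+10+12+13)/5 = 48/5.
E[V | machine 3] = (3+6+7+11+14)/5 = 41/5.
By the law of total expectation,
E[V] = (1/3)·(28/3) + (1/3)·(48/5) + (1/3)·(41/5) = 407/45.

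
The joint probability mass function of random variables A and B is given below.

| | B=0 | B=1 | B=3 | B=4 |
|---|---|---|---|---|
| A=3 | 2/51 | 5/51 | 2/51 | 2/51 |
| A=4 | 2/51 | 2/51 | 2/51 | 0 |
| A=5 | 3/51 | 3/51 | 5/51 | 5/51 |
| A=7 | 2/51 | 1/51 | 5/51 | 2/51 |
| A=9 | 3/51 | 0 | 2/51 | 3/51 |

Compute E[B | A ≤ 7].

P(A ≤ 7) = 43/51.
Summing B·P(A=x,B=y) over the conditioning event gives 89/51.
E[B | A ≤ 7] = (89/51) / (43/51) = 89/43.

89/43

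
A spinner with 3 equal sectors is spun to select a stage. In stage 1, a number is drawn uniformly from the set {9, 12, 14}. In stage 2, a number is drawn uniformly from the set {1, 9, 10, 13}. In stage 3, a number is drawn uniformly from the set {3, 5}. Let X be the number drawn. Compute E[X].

E[X | stage 1] = (9+12+14)/3 = 35/3.
E[X | stage 2] = (1+9+10+13)/4 = 33/4.
E[X | stage 3] = (3+5)/2 = 4.
E[X] = (1/3)·(35/3) + (1/3)·(33/4) + (1/3)·(4) = 287/36.

287/36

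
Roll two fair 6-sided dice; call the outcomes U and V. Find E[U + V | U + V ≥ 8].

P(U + V ≥ 8) = 5/12.
Summing (U+V)·P(x,y) over outcomes with U + V ≥ 8 gives 35/9.
E[U + V | U + V ≥ 8] = (35/9) / (5/12) = 28/3.

28/3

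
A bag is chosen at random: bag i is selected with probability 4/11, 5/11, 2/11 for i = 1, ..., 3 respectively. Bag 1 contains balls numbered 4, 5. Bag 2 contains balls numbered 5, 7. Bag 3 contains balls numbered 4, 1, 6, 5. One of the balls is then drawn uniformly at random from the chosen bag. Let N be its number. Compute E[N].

E[N | bag 1] = (4+5)/2 = 9/2.
E[N | bag 2] = (5+7)/2 = 6.
E[N | bag 3] = (4+1+6+5)/4 = 4.
E[N] = (4/11)·(9/2) + (5/11)·(6) + (2/11)·(4) = 56/11.

56/11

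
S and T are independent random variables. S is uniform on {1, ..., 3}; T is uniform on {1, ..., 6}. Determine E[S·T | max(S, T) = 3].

27/5

P(max(S, T) = 3) = 5/18.
Summing ST·P(x,y) over outcomes with max(S, T) = 3 gives 3/2.
E[S·T | max(S, T) = 3] = (3/2) / (5/18) = 27/5.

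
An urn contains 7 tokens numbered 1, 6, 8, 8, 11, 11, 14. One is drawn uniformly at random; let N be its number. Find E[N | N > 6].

52/5

P(N > 6) = 5/7.
Σ over the event: 8·2/7 + 11·2/7 + 14·1/7 = 52/7.
E[N | N > 6] = (52/7) / (5/7) = 52/5.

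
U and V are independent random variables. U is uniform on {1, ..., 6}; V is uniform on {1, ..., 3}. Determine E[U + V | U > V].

P(U > V) = 2/3.
Summing (U+V)·P(x,y) over outcomes with U > V gives 25/6.
E[U + V | U > V] = (25/6) / (2/3) = 25/4.

25/4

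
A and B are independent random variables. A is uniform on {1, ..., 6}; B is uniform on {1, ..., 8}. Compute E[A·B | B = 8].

28

P(B = 8) = 1/8.
Summing AB·P(x,y) over outcomes with B = 8 gives 7/2.
E[A·B | B = 8] = (7/2) / (1/8) = 28.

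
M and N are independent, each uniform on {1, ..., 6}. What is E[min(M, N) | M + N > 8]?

Outcomes with M + N > 8: (3,6), (4,5), (4,6), (5,4), (5,5), (5,6), (6,3), (6,4), (6,5), (6,6), each with probability 1/36.
E[min(M, N) | M + N > 8] = (3 + 4 + 4 + 4 + 5 + 5 + 3 + 4 + 5 + 6) / 10 = 43/10.

43/10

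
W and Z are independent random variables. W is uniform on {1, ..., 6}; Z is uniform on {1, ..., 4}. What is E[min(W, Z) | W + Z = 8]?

P(W + Z = 8) = 1/8.
Summing min(W,Z)·P(x,y) over outcomes with W + Z = 8 gives 3/8.
E[min(W, Z) | W + Z = 8] = (3/8) / (1/8) = 3.

3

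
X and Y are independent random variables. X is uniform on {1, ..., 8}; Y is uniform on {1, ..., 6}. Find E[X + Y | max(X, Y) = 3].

Outcomes with max(X, Y) = 3: (1,3), (2,3), (3,1), (3,2), (3,3), each with probability 1/48.
E[X + Y | max(X, Y) = 3] = (4 + 5 + 4 + 5 + 6) / 5 = 24/5.

24/5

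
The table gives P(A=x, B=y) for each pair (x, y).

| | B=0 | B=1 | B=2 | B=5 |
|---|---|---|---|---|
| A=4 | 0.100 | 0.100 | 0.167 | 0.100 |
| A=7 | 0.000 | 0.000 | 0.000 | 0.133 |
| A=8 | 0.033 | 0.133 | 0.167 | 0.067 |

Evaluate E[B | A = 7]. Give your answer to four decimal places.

P(A = 7) = 0.133.
Σ B·P over the event = 5·(0.133) = 0.665.
E[B | A = 7] = (0.665) / (0.133) = 5.0000.

5.0000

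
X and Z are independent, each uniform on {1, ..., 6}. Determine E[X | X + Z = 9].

9/2

P(X + Z = 9) = 1/9.
Summing X·P(x,y) over outcomes with X + Z = 9 gives 1/2.
E[X | X + Z = 9] = (1/2) / (1/9) = 9/2.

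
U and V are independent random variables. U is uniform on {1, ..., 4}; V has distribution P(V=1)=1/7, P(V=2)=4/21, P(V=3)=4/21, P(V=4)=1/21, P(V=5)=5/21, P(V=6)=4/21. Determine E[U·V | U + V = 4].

P(U + V = 4) = 11/84.
Summing UV·P(x,y) over outcomes with U + V = 4 gives 37/84.
E[U·V | U + V = 4] = (37/84) / (11/84) = 37/11.

37/11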